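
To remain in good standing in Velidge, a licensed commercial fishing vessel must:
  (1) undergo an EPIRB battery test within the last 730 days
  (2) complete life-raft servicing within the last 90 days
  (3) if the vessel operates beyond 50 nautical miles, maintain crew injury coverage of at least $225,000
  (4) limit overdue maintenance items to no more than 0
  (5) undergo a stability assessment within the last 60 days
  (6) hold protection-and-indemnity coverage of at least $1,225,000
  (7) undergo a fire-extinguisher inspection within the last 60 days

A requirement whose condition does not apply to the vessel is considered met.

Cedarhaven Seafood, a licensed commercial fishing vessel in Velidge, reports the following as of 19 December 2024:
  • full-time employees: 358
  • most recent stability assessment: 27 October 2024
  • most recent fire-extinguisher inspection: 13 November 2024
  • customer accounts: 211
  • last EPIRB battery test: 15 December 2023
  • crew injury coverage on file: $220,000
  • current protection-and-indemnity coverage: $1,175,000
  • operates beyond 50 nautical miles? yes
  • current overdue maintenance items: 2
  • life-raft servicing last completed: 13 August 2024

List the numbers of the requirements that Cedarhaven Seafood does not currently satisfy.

2, 3, 4, 6

1. EPIRB battery test 370 days ago vs limit 730 → met
2. life-raft servicing 128 days ago vs limit 90 → not met
3. condition 'operates beyond 50 nautical miles' holds; crew injury coverage $220,000 < $225,000 → not met
4. overdue maintenance items 2 > 0 → not met
5. stability assessment 53 days ago vs limit 60 → met
6. protection-and-indemnity coverage $1,175,000 < $1,225,000 → not met
7. fire-extinguisher inspection 36 days ago vs limit 60 → met
Not met: 2, 3, 4, 6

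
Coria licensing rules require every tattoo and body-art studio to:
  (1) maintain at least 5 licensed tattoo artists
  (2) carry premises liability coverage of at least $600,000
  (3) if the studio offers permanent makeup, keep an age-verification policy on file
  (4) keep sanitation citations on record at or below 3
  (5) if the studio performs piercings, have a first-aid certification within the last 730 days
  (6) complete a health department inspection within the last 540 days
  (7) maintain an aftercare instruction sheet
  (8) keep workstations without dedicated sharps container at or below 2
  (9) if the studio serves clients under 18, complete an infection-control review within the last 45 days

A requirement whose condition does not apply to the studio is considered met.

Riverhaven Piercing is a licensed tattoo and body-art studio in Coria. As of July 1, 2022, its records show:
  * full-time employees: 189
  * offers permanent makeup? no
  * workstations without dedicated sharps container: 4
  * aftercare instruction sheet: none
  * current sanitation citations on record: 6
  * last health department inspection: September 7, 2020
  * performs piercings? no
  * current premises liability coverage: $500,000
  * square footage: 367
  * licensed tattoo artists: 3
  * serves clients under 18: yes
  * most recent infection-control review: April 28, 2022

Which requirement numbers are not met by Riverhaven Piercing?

1. licensed tattoo artists 3 < 5 → not met
2. premises liability coverage $500,000 < $600,000 → not met
3. condition 'offers permanent makeup' does not hold → requirement n/a → met
4. sanitation citations on record 6 > 3 → not met
5. condition 'performs piercings' does not hold → requirement n/a → met
6. health department inspection 662 days ago vs limit 540 → not met
7. aftercare instruction sheet absent → not met
8. workstations without dedicated sharps container 4 > 2 → not met
9. condition 'serves clients under 18' holds; infection-control review 64 days ago vs limit 45 → not met
Not met: 1, 2, 4, 6, 7, 8, 9

1, 2, 4, 6, 7, 8, 9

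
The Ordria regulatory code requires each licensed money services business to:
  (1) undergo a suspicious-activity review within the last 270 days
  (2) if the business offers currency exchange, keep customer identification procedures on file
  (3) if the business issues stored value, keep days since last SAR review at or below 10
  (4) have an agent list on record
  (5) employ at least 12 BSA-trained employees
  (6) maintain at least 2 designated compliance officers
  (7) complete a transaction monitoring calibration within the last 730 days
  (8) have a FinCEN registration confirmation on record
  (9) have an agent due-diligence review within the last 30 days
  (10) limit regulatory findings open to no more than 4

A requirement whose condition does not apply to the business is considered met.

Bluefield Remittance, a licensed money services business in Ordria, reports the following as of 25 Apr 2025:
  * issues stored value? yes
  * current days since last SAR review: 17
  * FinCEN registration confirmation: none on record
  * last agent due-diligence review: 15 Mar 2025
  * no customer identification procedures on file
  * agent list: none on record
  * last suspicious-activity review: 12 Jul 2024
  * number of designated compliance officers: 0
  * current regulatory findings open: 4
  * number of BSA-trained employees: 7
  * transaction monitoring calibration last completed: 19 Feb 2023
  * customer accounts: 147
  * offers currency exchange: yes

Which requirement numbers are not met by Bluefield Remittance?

1, 2, 3, 4, 5, 6, 7, 8, 9

1. suspicious-activity review 287 days ago vs limit 270 → not met
2. condition 'offers currency exchange' holds; customer identification procedures absent → not met
3. condition 'issues stored value' holds; days since last SAR review 17 > 10 → not met
4. agent list absent → not met
5. BSA-trained employees 7 < 12 → not met
6. designated compliance officers 0 < 2 → not met
7. transaction monitoring calibration 796 days ago vs limit 730 → not met
8. FinCEN registration confirmation absent → not met
9. agent due-diligence review 41 days ago vs limit 30 → not met
10. regulatory findings open 4 ≤ 4 → met
Not met: 1, 2, 3, 4, 5, 6, 7, 8, 9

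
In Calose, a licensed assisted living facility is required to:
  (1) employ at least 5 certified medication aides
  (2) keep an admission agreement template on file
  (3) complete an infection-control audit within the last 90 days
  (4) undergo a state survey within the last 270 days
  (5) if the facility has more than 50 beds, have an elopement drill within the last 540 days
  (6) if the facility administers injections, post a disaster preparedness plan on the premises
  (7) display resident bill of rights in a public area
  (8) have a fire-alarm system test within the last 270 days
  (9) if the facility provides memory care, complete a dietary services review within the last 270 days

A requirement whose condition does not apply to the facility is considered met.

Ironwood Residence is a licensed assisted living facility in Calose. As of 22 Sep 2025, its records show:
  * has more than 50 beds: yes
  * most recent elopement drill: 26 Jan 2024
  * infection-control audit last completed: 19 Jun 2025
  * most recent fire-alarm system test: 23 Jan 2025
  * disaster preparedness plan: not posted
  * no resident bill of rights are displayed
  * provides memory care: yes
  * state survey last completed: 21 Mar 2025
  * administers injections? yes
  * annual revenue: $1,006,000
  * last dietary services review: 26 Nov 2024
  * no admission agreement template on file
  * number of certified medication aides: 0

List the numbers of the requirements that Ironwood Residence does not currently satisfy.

1. certified medication aides 0 < 5 → not met
2. admission agreement template absent → not met
3. infection-control audit 95 days ago vs limit 90 → not met
4. state survey 185 days ago vs limit 270 → met
5. condition 'has more than 50 beds' holds; elopement drill 605 days ago vs limit 540 → not met
6. condition 'administers injections' holds; disaster preparedness plan absent → not met
7. resident bill of rights absent → not met
8. fire-alarm system test 242 days ago vs limit 270 → met
9. condition 'provides memory care' holds; dietary services review 300 days ago vs limit 270 → not met
Not met: 1, 2, 3, 5, 6, 7, 9

1, 2, 3, 5, 6, 7, 9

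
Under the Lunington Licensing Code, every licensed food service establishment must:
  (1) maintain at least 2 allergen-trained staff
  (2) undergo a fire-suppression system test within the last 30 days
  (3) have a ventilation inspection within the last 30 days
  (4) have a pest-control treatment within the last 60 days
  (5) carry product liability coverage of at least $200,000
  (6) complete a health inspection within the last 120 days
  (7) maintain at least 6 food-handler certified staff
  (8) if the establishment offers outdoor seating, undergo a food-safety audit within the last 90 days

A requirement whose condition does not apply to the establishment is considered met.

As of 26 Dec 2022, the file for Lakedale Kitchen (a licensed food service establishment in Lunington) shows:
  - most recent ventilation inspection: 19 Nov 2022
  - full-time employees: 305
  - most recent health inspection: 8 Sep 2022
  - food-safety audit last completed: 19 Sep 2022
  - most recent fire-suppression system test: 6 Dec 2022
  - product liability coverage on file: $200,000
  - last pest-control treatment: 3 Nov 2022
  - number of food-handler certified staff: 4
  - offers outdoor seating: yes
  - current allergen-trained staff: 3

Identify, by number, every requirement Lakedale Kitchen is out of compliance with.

1. allergen-trained staff 3 ≥ 2 → met
2. fire-suppression system test 20 days ago vs limit 30 → met
3. ventilation inspection 37 days ago vs limit 30 → not met
4. pest-control treatment 53 days ago vs limit 60 → met
5. product liability coverage $200,000 ≥ $200,000 → met
6. health inspection 109 days ago vs limit 120 → met
7. food-handler certified staff 4 < 6 → not met
8. condition 'offers outdoor seating' holds; food-safety audit 98 days ago vs limit 90 → not met
Not met: 3, 7, 8

3, 7, 8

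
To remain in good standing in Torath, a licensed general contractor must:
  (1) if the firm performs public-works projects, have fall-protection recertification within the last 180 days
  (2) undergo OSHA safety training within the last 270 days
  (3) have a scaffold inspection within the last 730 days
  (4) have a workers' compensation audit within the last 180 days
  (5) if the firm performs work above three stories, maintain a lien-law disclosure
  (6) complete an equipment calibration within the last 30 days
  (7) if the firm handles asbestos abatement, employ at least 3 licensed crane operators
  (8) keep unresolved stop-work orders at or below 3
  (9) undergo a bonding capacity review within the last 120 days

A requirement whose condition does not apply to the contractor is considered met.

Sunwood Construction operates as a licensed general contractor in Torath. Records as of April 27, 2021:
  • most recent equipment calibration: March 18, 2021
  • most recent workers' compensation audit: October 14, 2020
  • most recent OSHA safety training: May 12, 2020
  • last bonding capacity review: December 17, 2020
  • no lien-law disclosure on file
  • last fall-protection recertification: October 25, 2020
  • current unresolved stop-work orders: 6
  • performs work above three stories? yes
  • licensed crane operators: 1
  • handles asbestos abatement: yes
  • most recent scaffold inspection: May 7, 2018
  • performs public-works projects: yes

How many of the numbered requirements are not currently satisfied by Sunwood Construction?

9

1. condition 'performs public-works projects' holds; fall-protection recertification 184 days ago vs limit 180 → not met
2. OSHA safety training 350 days ago vs limit 270 → not met
3. scaffold inspection 1086 days ago vs limit 730 → not met
4. workers' compensation audit 195 days ago vs limit 180 → not met
5. condition 'performs work above three stories' holds; lien-law disclosure absent → not met
6. equipment calibration 40 days ago vs limit 30 → not met
7. condition 'handles asbestos abatement' holds; licensed crane operators 1 < 3 → not met
8. unresolved stop-work orders 6 > 3 → not met
9. bonding capacity review 131 days ago vs limit 120 → not met
Not met: 9 of 9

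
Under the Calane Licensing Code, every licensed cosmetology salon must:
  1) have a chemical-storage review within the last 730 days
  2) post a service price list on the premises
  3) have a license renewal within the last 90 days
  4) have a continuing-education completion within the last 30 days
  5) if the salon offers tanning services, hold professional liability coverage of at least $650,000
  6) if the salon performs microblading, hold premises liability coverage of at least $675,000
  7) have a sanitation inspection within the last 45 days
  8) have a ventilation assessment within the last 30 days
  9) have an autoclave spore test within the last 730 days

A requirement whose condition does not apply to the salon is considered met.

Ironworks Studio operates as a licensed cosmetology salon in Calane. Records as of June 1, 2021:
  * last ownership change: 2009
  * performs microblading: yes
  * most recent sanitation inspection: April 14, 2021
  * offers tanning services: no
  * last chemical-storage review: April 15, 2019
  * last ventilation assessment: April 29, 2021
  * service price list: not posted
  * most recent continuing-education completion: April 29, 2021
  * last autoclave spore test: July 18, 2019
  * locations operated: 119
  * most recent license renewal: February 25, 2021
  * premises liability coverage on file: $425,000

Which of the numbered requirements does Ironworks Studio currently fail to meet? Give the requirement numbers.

1. chemical-storage review 778 days ago vs limit 730 → not met
2. service price list absent → not met
3. license renewal 96 days ago vs limit 90 → not met
4. continuing-education completion 33 days ago vs limit 30 → not met
5. condition 'offers tanning services' does not hold → requirement n/a → met
6. condition 'performs microblading' holds; premises liability coverage $425,000 < $675,000 → not met
7. sanitation inspection 48 days ago vs limit 45 → not met
8. ventilation assessment 33 days ago vs limit 30 → not met
9. autoclave spore test 684 days ago vs limit 730 → met
Not met: 1, 2, 3, 4, 6, 7, 8

1, 2, 3, 4, 6, 7, 8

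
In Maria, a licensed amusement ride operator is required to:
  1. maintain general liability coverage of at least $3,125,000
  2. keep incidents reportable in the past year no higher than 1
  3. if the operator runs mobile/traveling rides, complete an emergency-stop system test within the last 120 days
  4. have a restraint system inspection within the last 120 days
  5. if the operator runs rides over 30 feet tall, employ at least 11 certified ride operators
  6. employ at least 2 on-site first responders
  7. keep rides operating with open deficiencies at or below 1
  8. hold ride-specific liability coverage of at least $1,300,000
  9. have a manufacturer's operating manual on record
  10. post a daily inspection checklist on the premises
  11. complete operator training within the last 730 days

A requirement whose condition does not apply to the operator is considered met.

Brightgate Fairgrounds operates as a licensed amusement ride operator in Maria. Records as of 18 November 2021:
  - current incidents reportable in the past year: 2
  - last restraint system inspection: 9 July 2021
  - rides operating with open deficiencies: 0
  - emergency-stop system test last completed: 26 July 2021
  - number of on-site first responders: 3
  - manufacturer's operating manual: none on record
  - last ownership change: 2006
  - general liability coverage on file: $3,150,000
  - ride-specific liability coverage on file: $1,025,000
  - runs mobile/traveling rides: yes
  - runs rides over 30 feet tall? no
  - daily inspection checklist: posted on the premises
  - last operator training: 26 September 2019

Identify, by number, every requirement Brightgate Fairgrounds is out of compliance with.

2, 4, 8, 9, 11

1. general liability coverage $3,150,000 ≥ $3,125,000 → met
2. incidents reportable in the past year 2 > 1 → not met
3. condition 'runs mobile/traveling rides' holds; emergency-stop system test 115 days ago vs limit 120 → met
4. restraint system inspection 132 days ago vs limit 120 → not met
5. condition 'runs rides over 30 feet tall' does not hold → requirement n/a → met
6. on-site first responders 3 ≥ 2 → met
7. rides operating with open deficiencies 0 ≤ 1 → met
8. ride-specific liability coverage $1,025,000 < $1,300,000 → not met
9. manufacturer's operating manual absent → not met
10. daily inspection checklist present → met
11. operator training 784 days ago vs limit 730 → not met
Not met: 2, 4, 8, 9, 11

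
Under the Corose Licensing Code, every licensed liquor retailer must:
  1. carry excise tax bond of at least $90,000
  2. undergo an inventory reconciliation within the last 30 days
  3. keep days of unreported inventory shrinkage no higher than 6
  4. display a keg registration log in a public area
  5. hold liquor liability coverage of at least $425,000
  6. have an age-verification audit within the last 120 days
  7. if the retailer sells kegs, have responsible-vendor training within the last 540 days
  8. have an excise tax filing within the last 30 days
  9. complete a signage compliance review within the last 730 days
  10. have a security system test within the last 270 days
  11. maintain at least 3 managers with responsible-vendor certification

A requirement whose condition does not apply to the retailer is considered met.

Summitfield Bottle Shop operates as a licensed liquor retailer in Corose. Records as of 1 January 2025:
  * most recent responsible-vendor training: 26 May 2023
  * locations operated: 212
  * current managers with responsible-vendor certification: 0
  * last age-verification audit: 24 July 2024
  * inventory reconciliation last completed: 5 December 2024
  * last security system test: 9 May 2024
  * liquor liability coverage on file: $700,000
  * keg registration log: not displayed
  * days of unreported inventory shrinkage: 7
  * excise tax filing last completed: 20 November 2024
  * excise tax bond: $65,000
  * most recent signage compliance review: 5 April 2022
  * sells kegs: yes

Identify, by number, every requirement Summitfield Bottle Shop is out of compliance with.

1. excise tax bond $65,000 < $90,000 → not met
2. inventory reconciliation 27 days ago vs limit 30 → met
3. days of unreported inventory shrinkage 7 > 6 → not met
4. keg registration log absent → not met
5. liquor liability coverage $700,000 ≥ $425,000 → met
6. age-verification audit 161 days ago vs limit 120 → not met
7. condition 'sells kegs' holds; responsible-vendor training 586 days ago vs limit 540 → not met
8. excise tax filing 42 days ago vs limit 30 → not met
9. signage compliance review 1002 days ago vs limit 730 → not met
10. security system test 237 days ago vs limit 270 → met
11. managers with responsible-vendor certification 0 < 3 → not met
Not met: 1, 3, 4, 6, 7, 8, 9, 11

1, 3, 4, 6, 7, 8, 9, 11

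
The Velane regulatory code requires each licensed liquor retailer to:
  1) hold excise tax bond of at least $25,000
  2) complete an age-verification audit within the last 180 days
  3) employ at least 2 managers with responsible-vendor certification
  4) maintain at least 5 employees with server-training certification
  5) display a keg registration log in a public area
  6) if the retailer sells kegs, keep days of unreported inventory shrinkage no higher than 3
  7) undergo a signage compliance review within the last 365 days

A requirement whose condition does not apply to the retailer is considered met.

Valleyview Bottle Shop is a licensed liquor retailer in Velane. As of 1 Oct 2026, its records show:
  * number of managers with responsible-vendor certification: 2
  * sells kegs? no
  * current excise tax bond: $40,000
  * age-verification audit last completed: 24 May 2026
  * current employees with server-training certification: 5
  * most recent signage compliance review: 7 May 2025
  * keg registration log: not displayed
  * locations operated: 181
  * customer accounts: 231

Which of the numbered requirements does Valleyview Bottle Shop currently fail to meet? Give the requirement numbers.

1. excise tax bond $40,000 ≥ $25,000 → met
2. age-verification audit 130 days ago vs limit 180 → met
3. managers with responsible-vendor certification 2 ≥ 2 → met
4. employees with server-training certification 5 ≥ 5 → met
5. keg registration log absent → not met
6. condition 'sells kegs' does not hold → requirement n/a → met
7. signage compliance review 512 days ago vs limit 365 → not met
Not met: 5, 7

5, 7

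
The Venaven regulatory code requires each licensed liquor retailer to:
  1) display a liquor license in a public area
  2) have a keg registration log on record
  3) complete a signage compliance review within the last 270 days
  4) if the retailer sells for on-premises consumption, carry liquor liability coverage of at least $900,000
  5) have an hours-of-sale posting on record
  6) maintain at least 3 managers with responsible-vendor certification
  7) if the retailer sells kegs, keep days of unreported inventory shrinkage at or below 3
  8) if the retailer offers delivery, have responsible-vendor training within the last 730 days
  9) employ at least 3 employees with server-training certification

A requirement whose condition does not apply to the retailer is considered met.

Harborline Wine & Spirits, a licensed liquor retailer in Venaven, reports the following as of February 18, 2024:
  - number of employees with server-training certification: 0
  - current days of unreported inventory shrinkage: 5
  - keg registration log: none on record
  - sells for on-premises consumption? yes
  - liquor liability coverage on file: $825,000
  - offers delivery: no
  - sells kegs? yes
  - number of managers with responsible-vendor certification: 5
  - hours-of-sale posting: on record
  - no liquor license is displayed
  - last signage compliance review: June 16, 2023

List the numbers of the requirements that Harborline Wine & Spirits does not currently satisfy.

1, 2, 4, 7, 9

1. liquor license absent → not met
2. keg registration log absent → not met
3. signage compliance review 247 days ago vs limit 270 → met
4. condition 'sells for on-premises consumption' holds; liquor liability coverage $825,000 < $900,000 → not met
5. hours-of-sale posting present → met
6. managers with responsible-vendor certification 5 ≥ 3 → met
7. condition 'sells kegs' holds; days of unreported inventory shrinkage 5 > 3 → not met
8. condition 'offers delivery' does not hold → requirement n/a → met
9. employees with server-training certification 0 < 3 → not met
Not met: 1, 2, 4, 7, 9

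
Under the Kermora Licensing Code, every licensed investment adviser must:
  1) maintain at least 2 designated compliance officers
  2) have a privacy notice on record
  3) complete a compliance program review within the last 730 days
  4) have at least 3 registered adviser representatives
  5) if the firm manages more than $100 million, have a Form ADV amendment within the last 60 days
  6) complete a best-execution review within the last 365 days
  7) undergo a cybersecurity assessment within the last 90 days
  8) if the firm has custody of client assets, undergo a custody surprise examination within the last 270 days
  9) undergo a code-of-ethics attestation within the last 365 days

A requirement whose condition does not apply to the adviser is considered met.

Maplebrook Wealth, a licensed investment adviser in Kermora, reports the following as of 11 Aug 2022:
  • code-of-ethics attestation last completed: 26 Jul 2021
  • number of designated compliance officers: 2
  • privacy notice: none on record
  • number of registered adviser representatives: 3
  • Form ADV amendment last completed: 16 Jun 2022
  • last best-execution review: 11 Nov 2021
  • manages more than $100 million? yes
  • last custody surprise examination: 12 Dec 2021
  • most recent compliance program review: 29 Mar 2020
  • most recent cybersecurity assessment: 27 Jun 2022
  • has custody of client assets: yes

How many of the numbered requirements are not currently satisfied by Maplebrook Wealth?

3

1. designated compliance officers 2 ≥ 2 → met
2. privacy notice absent → not met
3. compliance program review 865 days ago vs limit 730 → not met
4. registered adviser representatives 3 ≥ 3 → met
5. condition 'manages more than $100 million' holds; Form ADV amendment 56 days ago vs limit 60 → met
6. best-execution review 273 days ago vs limit 365 → met
7. cybersecurity assessment 45 days ago vs limit 90 → met
8. condition 'has custody of client assets' holds; custody surprise examination 242 days ago vs limit 270 → met
9. code-of-ethics attestation 381 days ago vs limit 365 → not met
Not met: 3 of 9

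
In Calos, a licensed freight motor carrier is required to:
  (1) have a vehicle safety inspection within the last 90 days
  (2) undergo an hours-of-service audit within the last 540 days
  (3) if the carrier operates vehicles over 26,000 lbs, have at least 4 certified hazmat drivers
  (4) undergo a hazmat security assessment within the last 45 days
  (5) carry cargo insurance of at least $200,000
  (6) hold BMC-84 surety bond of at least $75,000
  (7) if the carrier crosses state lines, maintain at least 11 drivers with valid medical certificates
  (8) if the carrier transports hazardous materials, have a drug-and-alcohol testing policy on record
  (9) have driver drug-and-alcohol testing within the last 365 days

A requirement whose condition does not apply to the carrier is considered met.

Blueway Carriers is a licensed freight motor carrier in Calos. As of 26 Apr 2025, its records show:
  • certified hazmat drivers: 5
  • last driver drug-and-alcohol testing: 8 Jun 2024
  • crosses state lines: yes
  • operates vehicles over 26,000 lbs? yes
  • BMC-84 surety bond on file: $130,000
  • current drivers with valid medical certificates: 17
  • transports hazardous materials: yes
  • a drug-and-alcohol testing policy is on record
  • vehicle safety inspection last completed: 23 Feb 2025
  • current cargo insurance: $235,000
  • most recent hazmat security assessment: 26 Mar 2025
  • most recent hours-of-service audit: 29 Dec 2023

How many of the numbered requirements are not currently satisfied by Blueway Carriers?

1. vehicle safety inspection 62 days ago vs limit 90 → met
2. hours-of-service audit 484 days ago vs limit 540 → met
3. condition 'operates vehicles over 26,000 lbs' holds; certified hazmat drivers 5 ≥ 4 → met
4. hazmat security assessment 31 days ago vs limit 45 → met
5. cargo insurance $235,000 ≥ $200,000 → met
6. BMC-84 surety bond $130,000 ≥ $75,000 → met
7. condition 'crosses state lines' holds; drivers with valid medical certificates 17 ≥ 11 → met
8. condition 'transports hazardous materials' holds; drug-and-alcohol testing policy present → met
9. driver drug-and-alcohol testing 322 days ago vs limit 365 → met
Not met: 0 of 9

0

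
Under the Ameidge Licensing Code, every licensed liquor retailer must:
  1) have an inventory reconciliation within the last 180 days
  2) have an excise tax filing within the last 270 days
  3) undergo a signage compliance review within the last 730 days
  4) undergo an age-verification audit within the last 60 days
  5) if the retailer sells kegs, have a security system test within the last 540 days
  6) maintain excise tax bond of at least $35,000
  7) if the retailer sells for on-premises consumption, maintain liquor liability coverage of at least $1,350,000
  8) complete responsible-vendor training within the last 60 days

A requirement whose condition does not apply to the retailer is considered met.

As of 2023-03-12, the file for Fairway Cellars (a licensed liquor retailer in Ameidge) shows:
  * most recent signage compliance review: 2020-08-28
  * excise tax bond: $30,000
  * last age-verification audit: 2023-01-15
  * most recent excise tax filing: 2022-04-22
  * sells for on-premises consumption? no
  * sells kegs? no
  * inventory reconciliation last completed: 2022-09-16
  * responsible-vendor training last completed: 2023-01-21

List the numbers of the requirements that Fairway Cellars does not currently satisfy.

2, 3, 6

1. inventory reconciliation 177 days ago vs limit 180 → met
2. excise tax filing 324 days ago vs limit 270 → not met
3. signage compliance review 926 days ago vs limit 730 → not met
4. age-verification audit 56 days ago vs limit 60 → met
5. condition 'sells kegs' does not hold → requirement n/a → met
6. excise tax bond $30,000 < $35,000 → not met
7. condition 'sells for on-premises consumption' does not hold → requirement n/a → met
8. responsible-vendor training 50 days ago vs limit 60 → met
Not met: 2, 3, 6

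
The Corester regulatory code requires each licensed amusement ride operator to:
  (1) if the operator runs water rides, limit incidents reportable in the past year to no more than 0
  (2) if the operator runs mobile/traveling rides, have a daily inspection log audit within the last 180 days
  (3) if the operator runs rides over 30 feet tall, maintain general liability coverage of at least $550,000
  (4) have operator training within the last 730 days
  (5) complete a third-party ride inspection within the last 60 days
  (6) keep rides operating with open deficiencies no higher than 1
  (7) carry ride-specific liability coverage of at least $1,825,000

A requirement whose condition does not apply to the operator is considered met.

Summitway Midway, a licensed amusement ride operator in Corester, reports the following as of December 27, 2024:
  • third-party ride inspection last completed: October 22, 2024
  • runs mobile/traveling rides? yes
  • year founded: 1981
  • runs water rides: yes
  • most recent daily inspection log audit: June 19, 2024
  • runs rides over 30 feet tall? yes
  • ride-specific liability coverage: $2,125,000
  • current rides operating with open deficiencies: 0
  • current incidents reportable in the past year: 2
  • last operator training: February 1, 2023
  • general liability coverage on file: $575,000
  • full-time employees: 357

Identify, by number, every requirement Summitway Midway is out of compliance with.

1. condition 'runs water rides' holds; incidents reportable in the past year 2 > 0 → not met
2. condition 'runs mobile/traveling rides' holds; daily inspection log audit 191 days ago vs limit 180 → not met
3. condition 'runs rides over 30 feet tall' holds; general liability coverage $575,000 ≥ $550,000 → met
4. operator training 695 days ago vs limit 730 → met
5. third-party ride inspection 66 days ago vs limit 60 → not met
6. rides operating with open deficiencies 0 ≤ 1 → met
7. ride-specific liability coverage $2,125,000 ≥ $1,825,000 → met
Not met: 1, 2, 5

1, 2, 5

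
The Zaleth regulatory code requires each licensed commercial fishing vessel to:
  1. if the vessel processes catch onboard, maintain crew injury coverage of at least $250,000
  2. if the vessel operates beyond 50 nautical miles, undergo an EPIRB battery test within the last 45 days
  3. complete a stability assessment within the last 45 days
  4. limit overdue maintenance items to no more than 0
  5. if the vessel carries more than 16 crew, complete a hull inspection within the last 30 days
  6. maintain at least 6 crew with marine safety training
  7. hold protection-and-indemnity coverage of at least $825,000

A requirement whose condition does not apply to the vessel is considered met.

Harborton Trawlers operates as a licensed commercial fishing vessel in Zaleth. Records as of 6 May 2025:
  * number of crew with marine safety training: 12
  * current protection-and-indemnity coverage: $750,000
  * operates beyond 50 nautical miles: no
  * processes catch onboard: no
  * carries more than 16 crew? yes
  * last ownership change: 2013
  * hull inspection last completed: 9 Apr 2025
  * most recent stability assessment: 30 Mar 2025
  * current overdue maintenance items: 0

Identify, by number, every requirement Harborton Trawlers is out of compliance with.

7

1. condition 'processes catch onboard' does not hold → requirement n/a → met
2. condition 'operates beyond 50 nautical miles' does not hold → requirement n/a → met
3. stability assessment 37 days ago vs limit 45 → met
4. overdue maintenance items 0 ≤ 0 → met
5. condition 'carries more than 16 crew' holds; hull inspection 27 days ago vs limit 30 → met
6. crew with marine safety training 12 ≥ 6 → met
7. protection-and-indemnity coverage $750,000 < $825,000 → not met
Not met: 7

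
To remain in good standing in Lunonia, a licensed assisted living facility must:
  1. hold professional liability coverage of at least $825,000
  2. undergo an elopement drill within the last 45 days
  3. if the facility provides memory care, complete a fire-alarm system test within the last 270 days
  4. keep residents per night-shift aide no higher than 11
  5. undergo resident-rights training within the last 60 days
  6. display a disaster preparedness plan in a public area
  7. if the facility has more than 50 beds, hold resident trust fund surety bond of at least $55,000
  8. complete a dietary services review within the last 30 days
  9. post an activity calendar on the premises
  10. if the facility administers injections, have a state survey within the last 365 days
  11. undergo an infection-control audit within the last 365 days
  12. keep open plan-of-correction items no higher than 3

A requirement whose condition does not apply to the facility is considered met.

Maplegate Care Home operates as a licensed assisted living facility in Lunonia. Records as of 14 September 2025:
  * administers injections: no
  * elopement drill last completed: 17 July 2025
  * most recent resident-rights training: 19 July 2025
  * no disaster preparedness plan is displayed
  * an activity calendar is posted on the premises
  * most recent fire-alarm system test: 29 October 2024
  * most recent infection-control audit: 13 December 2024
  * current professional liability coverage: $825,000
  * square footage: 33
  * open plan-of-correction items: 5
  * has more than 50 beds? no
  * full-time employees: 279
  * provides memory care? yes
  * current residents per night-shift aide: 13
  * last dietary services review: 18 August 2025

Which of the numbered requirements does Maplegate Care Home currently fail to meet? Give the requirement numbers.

1. professional liability coverage $825,000 ≥ $825,000 → met
2. elopement drill 59 days ago vs limit 45 → not met
3. condition 'provides memory care' holds; fire-alarm system test 320 days ago vs limit 270 → not met
4. residents per night-shift aide 13 > 11 → not met
5. resident-rights training 57 days ago vs limit 60 → met
6. disaster preparedness plan absent → not met
7. condition 'has more than 50 beds' does not hold → requirement n/a → met
8. dietary services review 27 days ago vs limit 30 → met
9. activity calendar present → met
10. condition 'administers injections' does not hold → requirement n/a → met
11. infection-control audit 275 days ago vs limit 365 → met
12. open plan-of-correction items 5 > 3 → not met
Not met: 2, 3, 4, 6, 12

2, 3, 4, 6, 12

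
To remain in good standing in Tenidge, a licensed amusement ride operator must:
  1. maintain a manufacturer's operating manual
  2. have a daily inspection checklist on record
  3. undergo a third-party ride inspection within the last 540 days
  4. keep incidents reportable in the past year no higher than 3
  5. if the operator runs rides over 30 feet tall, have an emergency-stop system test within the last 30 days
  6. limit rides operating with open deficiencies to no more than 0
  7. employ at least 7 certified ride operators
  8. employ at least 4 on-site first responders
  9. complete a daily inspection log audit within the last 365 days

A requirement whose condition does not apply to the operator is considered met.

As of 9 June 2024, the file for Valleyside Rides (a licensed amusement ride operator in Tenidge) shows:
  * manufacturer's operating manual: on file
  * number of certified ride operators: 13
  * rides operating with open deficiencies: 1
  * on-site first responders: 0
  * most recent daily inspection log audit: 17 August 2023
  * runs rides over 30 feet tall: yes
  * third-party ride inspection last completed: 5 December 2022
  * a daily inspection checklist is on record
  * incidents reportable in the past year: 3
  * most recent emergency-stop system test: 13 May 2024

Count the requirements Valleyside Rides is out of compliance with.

3

1. manufacturer's operating manual present → met
2. daily inspection checklist present → met
3. third-party ride inspection 552 days ago vs limit 540 → not met
4. incidents reportable in the past year 3 ≤ 3 → met
5. condition 'runs rides over 30 feet tall' holds; emergency-stop system test 27 days ago vs limit 30 → met
6. rides operating with open deficiencies 1 > 0 → not met
7. certified ride operators 13 ≥ 7 → met
8. on-site first responders 0 < 4 → not met
9. daily inspection log audit 297 days ago vs limit 365 → met
Not met: 3 of 9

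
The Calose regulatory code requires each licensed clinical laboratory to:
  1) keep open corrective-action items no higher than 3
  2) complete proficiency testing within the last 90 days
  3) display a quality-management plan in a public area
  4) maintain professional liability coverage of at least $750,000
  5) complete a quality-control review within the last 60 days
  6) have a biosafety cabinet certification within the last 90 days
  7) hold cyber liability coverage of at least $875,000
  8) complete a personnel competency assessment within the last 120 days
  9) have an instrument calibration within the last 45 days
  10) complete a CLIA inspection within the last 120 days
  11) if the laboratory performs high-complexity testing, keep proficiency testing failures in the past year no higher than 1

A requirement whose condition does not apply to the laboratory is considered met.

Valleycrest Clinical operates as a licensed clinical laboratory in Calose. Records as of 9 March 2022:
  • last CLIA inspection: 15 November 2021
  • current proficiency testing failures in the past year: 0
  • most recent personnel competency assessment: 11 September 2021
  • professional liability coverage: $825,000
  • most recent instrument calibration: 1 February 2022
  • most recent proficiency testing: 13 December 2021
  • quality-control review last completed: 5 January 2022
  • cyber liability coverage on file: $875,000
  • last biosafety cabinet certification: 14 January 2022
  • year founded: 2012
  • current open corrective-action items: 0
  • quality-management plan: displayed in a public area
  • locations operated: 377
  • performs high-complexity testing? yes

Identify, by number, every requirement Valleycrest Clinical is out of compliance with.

5, 8

1. open corrective-action items 0 ≤ 3 → met
2. proficiency testing 86 days ago vs limit 90 → met
3. quality-management plan present → met
4. professional liability coverage $825,000 ≥ $750,000 → met
5. quality-control review 63 days ago vs limit 60 → not met
6. biosafety cabinet certification 54 days ago vs limit 90 → met
7. cyber liability coverage $875,000 ≥ $875,000 → met
8. personnel competency assessment 179 days ago vs limit 120 → not met
9. instrument calibration 36 days ago vs limit 45 → met
10. CLIA inspection 114 days ago vs limit 120 → met
11. condition 'performs high-complexity testing' holds; proficiency testing failures in the past year 0 ≤ 1 → met
Not met: 5, 8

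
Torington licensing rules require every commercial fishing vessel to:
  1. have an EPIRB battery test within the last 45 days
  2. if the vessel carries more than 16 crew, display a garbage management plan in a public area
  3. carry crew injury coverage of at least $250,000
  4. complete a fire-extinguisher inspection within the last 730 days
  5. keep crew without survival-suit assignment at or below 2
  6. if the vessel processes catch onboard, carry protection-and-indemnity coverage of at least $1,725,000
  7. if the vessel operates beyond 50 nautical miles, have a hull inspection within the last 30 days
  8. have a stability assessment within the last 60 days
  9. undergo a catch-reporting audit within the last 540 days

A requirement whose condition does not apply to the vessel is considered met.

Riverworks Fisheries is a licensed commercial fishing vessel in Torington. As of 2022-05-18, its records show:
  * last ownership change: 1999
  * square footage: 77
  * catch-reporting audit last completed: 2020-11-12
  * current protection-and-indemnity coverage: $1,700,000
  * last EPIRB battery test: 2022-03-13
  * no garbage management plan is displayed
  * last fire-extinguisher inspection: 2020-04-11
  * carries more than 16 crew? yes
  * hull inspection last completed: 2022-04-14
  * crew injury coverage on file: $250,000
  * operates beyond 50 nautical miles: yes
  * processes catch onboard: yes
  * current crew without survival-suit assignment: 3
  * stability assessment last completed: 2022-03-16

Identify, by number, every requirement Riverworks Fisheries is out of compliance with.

1, 2, 4, 5, 6, 7, 8, 9

1. EPIRB battery test 66 days ago vs limit 45 → not met
2. condition 'carries more than 16 crew' holds; garbage management plan absent → not met
3. crew injury coverage $250,000 ≥ $250,000 → met
4. fire-extinguisher inspection 767 days ago vs limit 730 → not met
5. crew without survival-suit assignment 3 > 2 → not met
6. condition 'processes catch onboard' holds; protection-and-indemnity coverage $1,700,000 < $1,725,000 → not met
7. condition 'operates beyond 50 nautical miles' holds; hull inspection 34 days ago vs limit 30 → not met
8. stability assessment 63 days ago vs limit 60 → not met
9. catch-reporting audit 552 days ago vs limit 540 → not met
Not met: 1, 2, 4, 5, 6, 7, 8, 9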